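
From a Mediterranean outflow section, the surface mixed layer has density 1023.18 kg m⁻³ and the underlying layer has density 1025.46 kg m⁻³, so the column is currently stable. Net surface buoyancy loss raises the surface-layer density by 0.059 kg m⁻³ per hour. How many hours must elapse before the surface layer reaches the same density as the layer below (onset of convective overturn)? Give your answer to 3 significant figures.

38.6 hours

Density deficit of the surface layer: 1025.46 − 1023.18 = 2.28 kg m⁻³.
Required change = 2.28 / 0.059 = 38.6 hours.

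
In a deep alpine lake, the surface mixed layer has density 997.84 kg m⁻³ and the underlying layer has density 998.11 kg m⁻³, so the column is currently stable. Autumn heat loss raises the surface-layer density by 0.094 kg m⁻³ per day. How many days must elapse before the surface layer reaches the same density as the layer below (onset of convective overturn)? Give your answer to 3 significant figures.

Density deficit of the surface layer: 998.11 − 997.84 = 0.27 kg m⁻³.
Required change = 0.27 / 0.094 = 2.87 days.

2.87 days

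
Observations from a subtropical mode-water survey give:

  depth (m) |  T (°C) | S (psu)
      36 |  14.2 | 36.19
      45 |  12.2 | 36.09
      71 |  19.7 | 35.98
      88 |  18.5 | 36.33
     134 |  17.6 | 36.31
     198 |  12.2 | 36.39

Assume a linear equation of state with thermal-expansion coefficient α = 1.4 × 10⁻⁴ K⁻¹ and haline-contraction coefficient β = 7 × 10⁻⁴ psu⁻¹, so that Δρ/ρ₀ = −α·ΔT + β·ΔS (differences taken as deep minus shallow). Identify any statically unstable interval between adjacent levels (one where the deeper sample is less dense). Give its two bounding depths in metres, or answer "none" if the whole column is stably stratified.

45–71 m

Evaluate Δρ/ρ₀ = −αΔT + βΔS across each adjacent pair:
  36–45 m: −αΔT+βΔS = −(1.4 × 10⁻⁴)(-2.0)+(7 × 10⁻⁴)(-0.10) = 2.1 × 10⁻⁴ → stable
  45–71 m: −αΔT+βΔS = −(1.4 × 10⁻⁴)(+7.5)+(7 × 10⁻⁴)(-0.11) = -1.1 × 10⁻³ → UNSTABLE
  71–88 m: −αΔT+βΔS = −(1.4 × 10⁻⁴)(-1.2)+(7 × 10⁻⁴)(+0.35) = 4.1 × 10⁻⁴ → stable
  88–134 m: −αΔT+βΔS = −(1.4 × 10⁻⁴)(-0.9)+(7 × 10⁻⁴)(-0.02) = 1.1 × 10⁻⁴ → stable
  134–198 m: −αΔT+βΔS = −(1.4 × 10⁻⁴)(-5.4)+(7 × 10⁻⁴)(+0.08) = 8.1 × 10⁻⁴ → stable
The 45–71 m interval has Δρ < 0: lighter water underlies denser water.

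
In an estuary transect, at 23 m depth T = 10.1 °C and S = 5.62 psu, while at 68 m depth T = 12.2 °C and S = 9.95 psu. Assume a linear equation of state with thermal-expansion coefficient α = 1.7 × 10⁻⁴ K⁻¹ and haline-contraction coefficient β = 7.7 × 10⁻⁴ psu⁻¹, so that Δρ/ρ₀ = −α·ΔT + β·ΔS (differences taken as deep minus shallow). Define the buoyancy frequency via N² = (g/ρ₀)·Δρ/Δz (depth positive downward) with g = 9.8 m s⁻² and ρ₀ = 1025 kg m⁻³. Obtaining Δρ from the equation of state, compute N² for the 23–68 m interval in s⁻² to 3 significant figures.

6.48 × 10⁻⁴ s⁻²

ΔT = +2.1 K, ΔS = +4.33 psu (deep − shallow).
Δρ/ρ₀ = −αΔT + βΔS = -3.57 × 10⁻⁴ + 3.3341 × 10⁻³ = 2.9771 × 10⁻³, so Δρ ≈ 3.052 kg m⁻³.
N² = (g/ρ₀)·Δρ/Δz = g·(Δρ/ρ₀)/Δz = 9.8 × 2.9771 × 10⁻³ / 45 = 6.4835 × 10⁻⁴ s⁻² ≈ 6.48 × 10⁻⁴ s⁻².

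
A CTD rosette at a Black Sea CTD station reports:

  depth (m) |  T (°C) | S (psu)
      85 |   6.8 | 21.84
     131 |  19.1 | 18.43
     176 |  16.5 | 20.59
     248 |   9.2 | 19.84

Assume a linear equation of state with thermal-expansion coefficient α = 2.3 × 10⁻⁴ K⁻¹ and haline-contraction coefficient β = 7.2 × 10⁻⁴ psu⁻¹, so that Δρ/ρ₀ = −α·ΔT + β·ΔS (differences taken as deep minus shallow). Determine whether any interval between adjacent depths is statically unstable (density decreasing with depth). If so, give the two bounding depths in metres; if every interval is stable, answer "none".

Evaluate Δρ/ρ₀ = −αΔT + βΔS across each adjacent pair:
  85–131 m: −αΔT+βΔS = −(2.3 × 10⁻⁴)(+12.3)+(7.2 × 10⁻⁴)(-3.41) = -5.3 × 10⁻³ → UNSTABLE
  131–176 m: −αΔT+βΔS = −(2.3 × 10⁻⁴)(-2.6)+(7.2 × 10⁻⁴)(+2.16) = 2.2 × 10⁻³ → stable
  176–248 m: −αΔT+βΔS = −(2.3 × 10⁻⁴)(-7.3)+(7.2 × 10⁻⁴)(-0.75) = 1.1 × 10⁻³ → stable
The 85–131 m interval has Δρ < 0: lighter water underlies denser water.

85–131 m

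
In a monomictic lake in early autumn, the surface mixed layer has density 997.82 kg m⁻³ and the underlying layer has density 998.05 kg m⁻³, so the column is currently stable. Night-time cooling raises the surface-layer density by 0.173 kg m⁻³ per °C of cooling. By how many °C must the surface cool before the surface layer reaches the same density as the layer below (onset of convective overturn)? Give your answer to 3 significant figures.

1.33 °C

Density deficit of the surface layer: 998.05 − 997.82 = 0.23 kg m⁻³.
Required change = 0.23 / 0.173 = 1.33 °C.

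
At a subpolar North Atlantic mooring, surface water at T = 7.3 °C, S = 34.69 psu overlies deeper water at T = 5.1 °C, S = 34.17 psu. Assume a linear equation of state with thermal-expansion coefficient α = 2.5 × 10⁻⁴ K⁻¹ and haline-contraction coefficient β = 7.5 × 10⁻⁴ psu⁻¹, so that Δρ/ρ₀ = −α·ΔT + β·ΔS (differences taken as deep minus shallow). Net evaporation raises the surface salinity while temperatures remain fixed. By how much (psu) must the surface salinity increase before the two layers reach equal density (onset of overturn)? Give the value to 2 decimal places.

0.21 psu

Neutral buoyancy requires −α(T_deep − T_surf) + β(S_deep − S_surf′) = 0.
S_surf′ = S_deep − (α/β)·ΔT = 34.17 − (2.5 × 10⁻⁴/7.5 × 10⁻⁴)·(-2.2) = 34.9033 psu.
Increase required: 34.9033 − 34.69 = 0.2133 psu.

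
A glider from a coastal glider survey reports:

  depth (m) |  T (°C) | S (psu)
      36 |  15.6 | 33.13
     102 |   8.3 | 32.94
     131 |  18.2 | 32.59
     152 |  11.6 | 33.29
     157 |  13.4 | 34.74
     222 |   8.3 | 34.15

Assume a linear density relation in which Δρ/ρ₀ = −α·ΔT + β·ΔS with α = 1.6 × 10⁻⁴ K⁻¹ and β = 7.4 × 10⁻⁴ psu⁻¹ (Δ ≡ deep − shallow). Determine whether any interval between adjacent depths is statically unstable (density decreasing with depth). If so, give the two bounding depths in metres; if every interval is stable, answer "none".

102–131 m

Evaluate Δρ/ρ₀ = −αΔT + βΔS across each adjacent pair:
  36–102 m: −αΔT+βΔS = −(1.6 × 10⁻⁴)(-7.3)+(7.4 × 10⁻⁴)(-0.19) = 1.0 × 10⁻³ → stable
  102–131 m: −αΔT+βΔS = −(1.6 × 10⁻⁴)(+9.9)+(7.4 × 10⁻⁴)(-0.35) = -1.8 × 10⁻³ → UNSTABLE
  131–152 m: −αΔT+βΔS = −(1.6 × 10⁻⁴)(-6.6)+(7.4 × 10⁻⁴)(+0.70) = 1.6 × 10⁻³ → stable
  152–157 m: −αΔT+βΔS = −(1.6 × 10⁻⁴)(+1.8)+(7.4 × 10⁻⁴)(+1.45) = 7.8 × 10⁻⁴ → stable
  157–222 m: −αΔT+βΔS = −(1.6 × 10⁻⁴)(-5.1)+(7.4 × 10⁻⁴)(-0.59) = 3.8 × 10⁻⁴ → stable
The 102–131 m interval has Δρ < 0: lighter water underlies denser water.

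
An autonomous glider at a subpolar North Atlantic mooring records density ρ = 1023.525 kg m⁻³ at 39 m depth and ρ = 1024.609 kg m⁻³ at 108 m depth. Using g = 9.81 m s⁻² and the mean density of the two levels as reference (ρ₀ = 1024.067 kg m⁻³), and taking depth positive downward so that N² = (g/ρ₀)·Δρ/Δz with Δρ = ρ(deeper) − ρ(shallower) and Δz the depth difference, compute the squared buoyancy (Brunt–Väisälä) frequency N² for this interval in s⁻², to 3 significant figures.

Δρ = 1024.609 − 1023.525 = 1.084 kg m⁻³ over Δz = 108 − 39 = 69 m.
N² = (9.81/1024.067) × (1.084/69) = 1.5049 × 10⁻⁴ s⁻² ≈ 1.50 × 10⁻⁴ s⁻².
N² > 0, so the interval is statically stable.

1.50 × 10⁻⁴ s⁻²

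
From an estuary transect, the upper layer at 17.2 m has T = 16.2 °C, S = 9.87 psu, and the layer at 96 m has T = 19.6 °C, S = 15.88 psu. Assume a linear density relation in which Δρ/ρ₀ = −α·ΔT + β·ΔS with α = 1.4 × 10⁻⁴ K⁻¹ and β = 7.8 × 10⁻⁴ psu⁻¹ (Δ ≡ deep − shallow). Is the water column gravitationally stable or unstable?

stable

ΔT = 19.6 − 16.2 = +3.4 K and ΔS = 15.88 − 9.87 = +6.01 psu (deep − shallow).
−αΔT = -4.76 × 10⁻⁴; βΔS = 4.6878 × 10⁻³; sum Δρ/ρ₀ = 4.2118 × 10⁻³.
Δρ/ρ₀ > 0, so Δρ > 0: deeper water is denser → statically stable.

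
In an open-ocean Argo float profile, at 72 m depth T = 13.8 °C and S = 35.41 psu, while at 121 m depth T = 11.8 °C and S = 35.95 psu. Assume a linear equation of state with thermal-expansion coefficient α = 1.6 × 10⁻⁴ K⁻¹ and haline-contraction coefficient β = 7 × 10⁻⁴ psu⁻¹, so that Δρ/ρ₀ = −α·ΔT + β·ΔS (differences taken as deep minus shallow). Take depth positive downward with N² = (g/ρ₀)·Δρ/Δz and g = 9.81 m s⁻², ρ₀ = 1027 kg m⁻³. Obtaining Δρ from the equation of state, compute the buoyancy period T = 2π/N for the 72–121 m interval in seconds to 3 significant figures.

ΔT = -2.0 K, ΔS = +0.54 psu (deep − shallow).
Δρ/ρ₀ = −αΔT + βΔS = 3.20 × 10⁻⁴ + 3.78 × 10⁻⁴ = 6.98 × 10⁻⁴, so Δρ ≈ 0.7168 kg m⁻³.
N² = (g/ρ₀)·Δρ/Δz = g·(Δρ/ρ₀)/Δz = 9.81 × 6.98 × 10⁻⁴ / 49 = 1.3974 × 10⁻⁴ s⁻².
N = √(1.3974 × 10⁻⁴) = 0.011821 rad s⁻¹ → T = 2π/N = 531.53 s ≈ 532 s.

532 s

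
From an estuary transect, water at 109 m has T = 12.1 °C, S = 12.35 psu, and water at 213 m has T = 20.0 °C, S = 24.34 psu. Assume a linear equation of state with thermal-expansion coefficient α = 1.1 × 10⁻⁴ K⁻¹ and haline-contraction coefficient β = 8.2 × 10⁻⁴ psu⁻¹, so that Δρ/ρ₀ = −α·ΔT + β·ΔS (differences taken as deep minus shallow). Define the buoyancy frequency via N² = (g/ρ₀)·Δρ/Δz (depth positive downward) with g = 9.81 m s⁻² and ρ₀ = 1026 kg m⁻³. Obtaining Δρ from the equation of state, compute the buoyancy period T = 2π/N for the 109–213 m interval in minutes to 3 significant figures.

ΔT = +7.9 K, ΔS = +11.99 psu (deep − shallow).
Δρ/ρ₀ = −αΔT + βΔS = -8.69 × 10⁻⁴ + 9.8318 × 10⁻³ = 8.9628 × 10⁻³, so Δρ ≈ 9.196 kg m⁻³.
N² = (g/ρ₀)·Δρ/Δz = g·(Δρ/ρ₀)/Δz = 9.81 × 8.9628 × 10⁻³ / 104 = 8.4543 × 10⁻⁴ s⁻².
N = √(8.4543 × 10⁻⁴) = 0.029076 rad s⁻¹ → T = 2π/N = 216.10 s = 3.6017 min ≈ 3.60 min.

3.60 min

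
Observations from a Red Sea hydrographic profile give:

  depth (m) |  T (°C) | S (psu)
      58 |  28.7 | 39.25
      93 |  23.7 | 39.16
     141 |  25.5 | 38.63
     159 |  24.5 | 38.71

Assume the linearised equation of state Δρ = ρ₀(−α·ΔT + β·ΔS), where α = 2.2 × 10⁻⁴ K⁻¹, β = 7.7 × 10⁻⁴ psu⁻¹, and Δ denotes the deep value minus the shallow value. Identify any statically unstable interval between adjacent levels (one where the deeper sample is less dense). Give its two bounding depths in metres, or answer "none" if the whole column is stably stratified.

93–141 m

Evaluate Δρ/ρ₀ = −αΔT + βΔS across each adjacent pair:
  58–93 m: −αΔT+βΔS = −(2.2 × 10⁻⁴)(-5.0)+(7.7 × 10⁻⁴)(-0.09) = 1.0 × 10⁻³ → stable
  93–141 m: −αΔT+βΔS = −(2.2 × 10⁻⁴)(+1.8)+(7.7 × 10⁻⁴)(-0.53) = -8.0 × 10⁻⁴ → UNSTABLE
  141–159 m: −αΔT+βΔS = −(2.2 × 10⁻⁴)(-1.0)+(7.7 × 10⁻⁴)(+0.08) = 2.8 × 10⁻⁴ → stable
The 93–141 m interval has Δρ < 0: lighter water underlies denser water.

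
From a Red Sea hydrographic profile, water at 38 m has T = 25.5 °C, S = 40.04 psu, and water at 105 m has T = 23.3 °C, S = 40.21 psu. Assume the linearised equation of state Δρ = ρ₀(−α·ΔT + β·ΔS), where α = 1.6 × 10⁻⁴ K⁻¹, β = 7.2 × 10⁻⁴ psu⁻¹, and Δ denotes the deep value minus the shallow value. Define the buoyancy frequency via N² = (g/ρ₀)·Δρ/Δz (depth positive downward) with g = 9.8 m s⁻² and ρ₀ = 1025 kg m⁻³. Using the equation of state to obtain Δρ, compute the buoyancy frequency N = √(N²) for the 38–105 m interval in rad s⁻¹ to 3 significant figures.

ΔT = -2.2 K, ΔS = +0.17 psu (deep − shallow).
Δρ/ρ₀ = −αΔT + βΔS = 3.52 × 10⁻⁴ + 1.224 × 10⁻⁴ = 4.744 × 10⁻⁴, so Δρ ≈ 0.4863 kg m⁻³.
N² = (g/ρ₀)·Δρ/Δz = g·(Δρ/ρ₀)/Δz = 9.8 × 4.744 × 10⁻⁴ / 67 = 6.9390 × 10⁻⁵ s⁻².
N = √(6.9390 × 10⁻⁵) = 8.3301 × 10⁻³ rad s⁻¹ ≈ 8.33 × 10⁻³ rad s⁻¹.

8.33 × 10⁻³ rad s⁻¹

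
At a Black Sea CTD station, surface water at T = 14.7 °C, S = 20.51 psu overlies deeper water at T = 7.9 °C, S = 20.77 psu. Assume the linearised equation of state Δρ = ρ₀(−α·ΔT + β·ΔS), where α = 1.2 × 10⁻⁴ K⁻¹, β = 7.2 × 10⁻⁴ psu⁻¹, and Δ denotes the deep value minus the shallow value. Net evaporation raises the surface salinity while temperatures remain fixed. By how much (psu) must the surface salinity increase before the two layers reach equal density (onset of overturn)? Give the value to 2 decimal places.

Neutral buoyancy requires −α(T_deep − T_surf) + β(S_deep − S_surf′) = 0.
S_surf′ = S_deep − (α/β)·ΔT = 20.77 − (1.2 × 10⁻⁴/7.2 × 10⁻⁴)·(-6.8) = 21.9033 psu.
Increase required: 21.9033 − 20.51 = 1.3933 psu.

1.39 psu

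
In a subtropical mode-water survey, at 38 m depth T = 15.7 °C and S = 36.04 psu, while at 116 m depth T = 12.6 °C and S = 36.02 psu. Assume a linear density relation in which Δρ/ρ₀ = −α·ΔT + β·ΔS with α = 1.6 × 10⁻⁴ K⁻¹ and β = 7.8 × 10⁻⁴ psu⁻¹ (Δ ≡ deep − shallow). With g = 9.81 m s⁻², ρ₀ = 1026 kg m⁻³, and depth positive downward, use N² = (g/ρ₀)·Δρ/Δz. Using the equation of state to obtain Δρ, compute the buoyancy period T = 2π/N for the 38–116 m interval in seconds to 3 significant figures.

808 s

ΔT = -3.1 K, ΔS = -0.02 psu (deep − shallow).
Δρ/ρ₀ = −αΔT + βΔS = 4.96 × 10⁻⁴ − 1.56 × 10⁻⁵ = 4.804 × 10⁻⁴, so Δρ ≈ 0.4929 kg m⁻³.
N² = (g/ρ₀)·Δρ/Δz = g·(Δρ/ρ₀)/Δz = 9.81 × 4.804 × 10⁻⁴ / 78 = 6.0420 × 10⁻⁵ s⁻².
N = √(6.0420 × 10⁻⁵) = 7.7730 × 10⁻³ rad s⁻¹ → T = 2π/N = 808.33 s ≈ 808 s.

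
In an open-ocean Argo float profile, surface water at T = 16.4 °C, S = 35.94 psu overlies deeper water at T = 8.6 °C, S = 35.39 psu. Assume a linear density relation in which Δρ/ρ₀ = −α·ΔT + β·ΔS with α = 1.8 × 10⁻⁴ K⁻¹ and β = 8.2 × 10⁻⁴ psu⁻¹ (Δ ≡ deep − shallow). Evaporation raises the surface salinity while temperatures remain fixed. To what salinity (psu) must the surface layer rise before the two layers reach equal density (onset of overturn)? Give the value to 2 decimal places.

Neutral buoyancy requires −α(T_deep − T_surf) + β(S_deep − S_surf′) = 0.
S_surf′ = S_deep − (α/β)·ΔT = 35.39 − (1.8 × 10⁻⁴/8.2 × 10⁻⁴)·(-7.8) = 37.1022 psu.
Increase required: 37.1022 − 35.94 = 1.1622 psu.

37.10 psu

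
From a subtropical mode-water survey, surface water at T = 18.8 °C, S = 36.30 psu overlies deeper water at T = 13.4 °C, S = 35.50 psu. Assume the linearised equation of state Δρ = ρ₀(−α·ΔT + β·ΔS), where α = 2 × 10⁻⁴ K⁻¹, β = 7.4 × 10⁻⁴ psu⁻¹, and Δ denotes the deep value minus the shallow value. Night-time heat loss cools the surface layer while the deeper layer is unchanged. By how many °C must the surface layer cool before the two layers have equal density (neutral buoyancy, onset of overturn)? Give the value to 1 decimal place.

Neutral buoyancy requires Δρ = 0, i.e. −α(T_deep − T_surf′) + β(S_deep − S_surf) = 0.
T_surf′ = T_deep − (β/α)·ΔS = 13.4 − (7.4 × 10⁻⁴/2 × 10⁻⁴)·(-0.80) = 16.360 °C.
Cooling required: 18.8 − (16.360) = 2.440 °C.

2.4 °C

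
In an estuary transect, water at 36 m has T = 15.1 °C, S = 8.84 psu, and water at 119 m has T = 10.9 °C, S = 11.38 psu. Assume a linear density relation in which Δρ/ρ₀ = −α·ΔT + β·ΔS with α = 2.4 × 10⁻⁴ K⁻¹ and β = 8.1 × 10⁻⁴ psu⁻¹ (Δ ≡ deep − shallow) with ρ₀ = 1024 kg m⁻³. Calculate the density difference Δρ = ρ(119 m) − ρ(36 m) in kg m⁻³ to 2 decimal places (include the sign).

+3.14 kg m⁻³

ΔT = -4.2 K, ΔS = +2.54 psu (deep − shallow).
Δρ/ρ₀ = −(2.4 × 10⁻⁴)(-4.2) + (8.1 × 10⁻⁴)(+2.54) = 3.0654 × 10⁻³.
Δρ = 1024 × (3.0654 × 10⁻³) = +3.14 kg m⁻³.
Positive Δρ: denser below, stable.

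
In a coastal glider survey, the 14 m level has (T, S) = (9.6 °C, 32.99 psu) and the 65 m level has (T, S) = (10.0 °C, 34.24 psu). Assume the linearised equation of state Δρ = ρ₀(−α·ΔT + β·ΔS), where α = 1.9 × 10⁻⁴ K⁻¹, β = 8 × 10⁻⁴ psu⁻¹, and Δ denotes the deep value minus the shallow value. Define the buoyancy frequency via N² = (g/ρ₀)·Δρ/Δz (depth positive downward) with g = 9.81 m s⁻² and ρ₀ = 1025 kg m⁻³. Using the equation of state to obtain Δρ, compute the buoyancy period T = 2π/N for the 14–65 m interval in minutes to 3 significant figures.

7.85 min

ΔT = +0.4 K, ΔS = +1.25 psu (deep − shallow).
Δρ/ρ₀ = −αΔT + βΔS = -7.60 × 10⁻⁵ + 1.00 × 10⁻³ = 9.24 × 10⁻⁴, so Δρ ≈ 0.9471 kg m⁻³.
N² = (g/ρ₀)·Δρ/Δz = g·(Δρ/ρ₀)/Δz = 9.81 × 9.24 × 10⁻⁴ / 51 = 1.7773 × 10⁻⁴ s⁻².
N = √(1.7773 × 10⁻⁴) = 0.013332 rad s⁻¹ → T = 2π/N = 471.29 s = 7.8548 min ≈ 7.85 min.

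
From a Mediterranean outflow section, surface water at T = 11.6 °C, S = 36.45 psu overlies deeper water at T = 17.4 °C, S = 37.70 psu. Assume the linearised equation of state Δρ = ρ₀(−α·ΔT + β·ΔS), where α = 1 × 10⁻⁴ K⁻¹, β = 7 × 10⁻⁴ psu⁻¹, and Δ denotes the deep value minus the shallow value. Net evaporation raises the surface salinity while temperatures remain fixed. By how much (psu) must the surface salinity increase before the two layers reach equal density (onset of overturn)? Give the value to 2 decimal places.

Neutral buoyancy requires −α(T_deep − T_surf) + β(S_deep − S_surf′) = 0.
S_surf′ = S_deep − (α/β)·ΔT = 37.70 − (1 × 10⁻⁴/7 × 10⁻⁴)·(+5.8) = 36.8714 psu.
Increase required: 36.8714 − 36.45 = 0.4214 psu.

0.42 psu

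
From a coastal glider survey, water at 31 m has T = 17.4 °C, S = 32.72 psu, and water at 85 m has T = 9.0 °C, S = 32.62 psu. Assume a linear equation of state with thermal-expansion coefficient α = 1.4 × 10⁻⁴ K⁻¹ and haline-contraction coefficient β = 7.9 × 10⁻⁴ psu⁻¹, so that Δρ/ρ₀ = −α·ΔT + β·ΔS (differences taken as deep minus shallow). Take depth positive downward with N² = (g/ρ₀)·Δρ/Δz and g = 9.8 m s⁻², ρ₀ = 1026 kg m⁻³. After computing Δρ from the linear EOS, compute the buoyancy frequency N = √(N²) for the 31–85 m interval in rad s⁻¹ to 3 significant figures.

0.0141 rad s⁻¹

ΔT = -8.4 K, ΔS = -0.10 psu (deep − shallow).
Δρ/ρ₀ = −αΔT + βΔS = 1.176 × 10⁻³ − 7.90 × 10⁻⁵ = 1.097 × 10⁻³, so Δρ ≈ 1.126 kg m⁻³.
N² = (g/ρ₀)·Δρ/Δz = g·(Δρ/ρ₀)/Δz = 9.8 × 1.097 × 10⁻³ / 54 = 1.9909 × 10⁻⁴ s⁻².
N = √(1.9909 × 10⁻⁴) = 0.014110 rad s⁻¹ ≈ 0.0141 rad s⁻¹.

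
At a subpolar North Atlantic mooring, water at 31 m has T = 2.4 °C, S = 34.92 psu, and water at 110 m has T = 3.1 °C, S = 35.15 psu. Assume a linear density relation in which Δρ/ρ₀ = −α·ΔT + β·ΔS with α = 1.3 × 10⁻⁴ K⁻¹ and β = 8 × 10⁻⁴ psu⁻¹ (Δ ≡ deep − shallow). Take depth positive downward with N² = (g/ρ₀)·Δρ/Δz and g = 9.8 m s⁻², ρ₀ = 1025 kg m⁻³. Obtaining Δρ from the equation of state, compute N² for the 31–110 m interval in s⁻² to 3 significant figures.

ΔT = +0.7 K, ΔS = +0.23 psu (deep − shallow).
Δρ/ρ₀ = −αΔT + βΔS = -9.10 × 10⁻⁵ + 1.84 × 10⁻⁴ = 9.30 × 10⁻⁵, so Δρ ≈ 0.09533 kg m⁻³.
N² = (g/ρ₀)·Δρ/Δz = g·(Δρ/ρ₀)/Δz = 9.8 × 9.30 × 10⁻⁵ / 79 = 1.1537 × 10⁻⁵ s⁻² ≈ 1.15 × 10⁻⁵ s⁻².

1.15 × 10⁻⁵ s⁻²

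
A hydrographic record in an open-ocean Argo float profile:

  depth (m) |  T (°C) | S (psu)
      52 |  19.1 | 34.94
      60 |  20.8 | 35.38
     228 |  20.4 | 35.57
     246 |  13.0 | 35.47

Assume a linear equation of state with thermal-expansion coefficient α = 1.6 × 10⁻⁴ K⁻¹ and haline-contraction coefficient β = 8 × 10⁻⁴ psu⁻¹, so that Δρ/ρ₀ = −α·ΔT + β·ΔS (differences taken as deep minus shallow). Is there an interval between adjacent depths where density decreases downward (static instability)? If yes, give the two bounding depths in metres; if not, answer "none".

Evaluate Δρ/ρ₀ = −αΔT + βΔS across each adjacent pair:
  52–60 m: −αΔT+βΔS = −(1.6 × 10⁻⁴)(+1.7)+(8 × 10⁻⁴)(+0.44) = 8.0 × 10⁻⁵ → stable
  60–228 m: −αΔT+βΔS = −(1.6 × 10⁻⁴)(-0.4)+(8 × 10⁻⁴)(+0.19) = 2.2 × 10⁻⁴ → stable
  228–246 m: −αΔT+βΔS = −(1.6 × 10⁻⁴)(-7.4)+(8 × 10⁻⁴)(-0.10) = 1.1 × 10⁻³ → stable
Every interval has Δρ > 0: the column is stably stratified throughout.

none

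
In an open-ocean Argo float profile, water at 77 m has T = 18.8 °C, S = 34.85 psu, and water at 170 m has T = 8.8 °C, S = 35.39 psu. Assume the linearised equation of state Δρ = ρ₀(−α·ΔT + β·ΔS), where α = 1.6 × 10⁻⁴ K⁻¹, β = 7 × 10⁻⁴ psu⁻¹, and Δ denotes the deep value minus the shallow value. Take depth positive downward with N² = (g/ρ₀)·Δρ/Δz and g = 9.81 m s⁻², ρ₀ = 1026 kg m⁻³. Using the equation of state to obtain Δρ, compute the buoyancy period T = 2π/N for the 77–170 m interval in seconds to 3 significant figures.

435 s

ΔT = -10.0 K, ΔS = +0.54 psu (deep − shallow).
Δρ/ρ₀ = −αΔT + βΔS = 1.60 × 10⁻³ + 3.78 × 10⁻⁴ = 1.978 × 10⁻³, so Δρ ≈ 2.029 kg m⁻³.
N² = (g/ρ₀)·Δρ/Δz = g·(Δρ/ρ₀)/Δz = 9.81 × 1.978 × 10⁻³ / 93 = 2.0865 × 10⁻⁴ s⁻².
N = √(2.0865 × 10⁻⁴) = 0.014445 rad s⁻¹ → T = 2π/N = 434.97 s ≈ 435 s.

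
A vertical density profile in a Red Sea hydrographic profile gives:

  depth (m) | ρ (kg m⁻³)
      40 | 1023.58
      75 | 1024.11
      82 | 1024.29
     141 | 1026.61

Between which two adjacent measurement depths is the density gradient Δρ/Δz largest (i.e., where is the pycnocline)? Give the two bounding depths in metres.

82–141 m

Compute the density gradient over each adjacent pair:
  40–75 m: Δρ/Δz = 0.53/35 = 0.015 kg m⁻⁴
  75–82 m: Δρ/Δz = 0.18/7 = 0.026 kg m⁻⁴
  82–141 m: Δρ/Δz = 2.32/59 = 0.039 kg m⁻⁴
The largest gradient is in the 82–141 m interval — the pycnocline.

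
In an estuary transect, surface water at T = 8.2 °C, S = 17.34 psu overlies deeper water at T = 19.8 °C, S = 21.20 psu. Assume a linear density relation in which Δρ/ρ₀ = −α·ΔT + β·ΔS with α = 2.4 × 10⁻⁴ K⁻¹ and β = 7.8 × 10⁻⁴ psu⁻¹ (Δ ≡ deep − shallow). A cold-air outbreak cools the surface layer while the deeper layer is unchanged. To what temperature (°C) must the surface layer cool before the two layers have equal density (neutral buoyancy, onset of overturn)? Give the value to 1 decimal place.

Neutral buoyancy requires Δρ = 0, i.e. −α(T_deep − T_surf′) + β(S_deep − S_surf) = 0.
T_surf′ = T_deep − (β/α)·ΔS = 19.8 − (7.8 × 10⁻⁴/2.4 × 10⁻⁴)·(+3.86) = 7.255 °C.
Cooling required: 8.2 − (7.255) = 0.945 °C.

7.3 °C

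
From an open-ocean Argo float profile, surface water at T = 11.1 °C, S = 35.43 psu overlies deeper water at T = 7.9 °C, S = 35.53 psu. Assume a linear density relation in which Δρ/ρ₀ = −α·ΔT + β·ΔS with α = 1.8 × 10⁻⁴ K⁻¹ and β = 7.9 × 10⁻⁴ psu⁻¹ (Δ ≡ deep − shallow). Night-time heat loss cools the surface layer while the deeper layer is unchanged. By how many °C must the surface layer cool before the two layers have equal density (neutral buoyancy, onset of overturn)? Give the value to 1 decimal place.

3.6 °C

Neutral buoyancy requires Δρ = 0, i.e. −α(T_deep − T_surf′) + β(S_deep − S_surf) = 0.
T_surf′ = T_deep − (β/α)·ΔS = 7.9 − (7.9 × 10⁻⁴/1.8 × 10⁻⁴)·(+0.10) = 7.461 °C.
Cooling required: 11.1 − (7.461) = 3.639 °C.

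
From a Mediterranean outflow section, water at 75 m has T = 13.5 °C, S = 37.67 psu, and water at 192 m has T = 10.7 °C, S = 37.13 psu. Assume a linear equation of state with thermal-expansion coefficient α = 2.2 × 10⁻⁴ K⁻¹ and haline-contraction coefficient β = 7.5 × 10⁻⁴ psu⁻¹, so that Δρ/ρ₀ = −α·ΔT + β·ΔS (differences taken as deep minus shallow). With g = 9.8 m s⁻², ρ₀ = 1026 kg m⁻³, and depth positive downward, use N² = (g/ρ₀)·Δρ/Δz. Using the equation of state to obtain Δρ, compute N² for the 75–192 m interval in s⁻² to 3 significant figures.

ΔT = -2.8 K, ΔS = -0.54 psu (deep − shallow).
Δρ/ρ₀ = −αΔT + βΔS = 6.16 × 10⁻⁴ − 4.05 × 10⁻⁴ = 2.11 × 10⁻⁴, so Δρ ≈ 0.2165 kg m⁻³.
N² = (g/ρ₀)·Δρ/Δz = g·(Δρ/ρ₀)/Δz = 9.8 × 2.11 × 10⁻⁴ / 117 = 1.7674 × 10⁻⁵ s⁻² ≈ 1.77 × 10⁻⁵ s⁻².

1.77 × 10⁻⁵ s⁻²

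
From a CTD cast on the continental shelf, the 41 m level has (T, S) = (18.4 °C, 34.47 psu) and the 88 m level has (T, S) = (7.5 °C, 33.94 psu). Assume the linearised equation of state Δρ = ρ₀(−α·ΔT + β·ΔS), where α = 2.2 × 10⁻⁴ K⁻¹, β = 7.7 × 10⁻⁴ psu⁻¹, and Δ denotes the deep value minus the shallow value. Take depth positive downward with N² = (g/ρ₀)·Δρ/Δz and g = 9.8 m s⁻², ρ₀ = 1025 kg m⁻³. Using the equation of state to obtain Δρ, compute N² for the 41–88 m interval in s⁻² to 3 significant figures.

4.15 × 10⁻⁴ s⁻²

ΔT = -10.9 K, ΔS = -0.53 psu (deep − shallow).
Δρ/ρ₀ = −αΔT + βΔS = 2.398 × 10⁻³ − 4.081 × 10⁻⁴ = 1.9899 × 10⁻³, so Δρ ≈ 2.040 kg m⁻³.
N² = (g/ρ₀)·Δρ/Δz = g·(Δρ/ρ₀)/Δz = 9.8 × 1.9899 × 10⁻³ / 47 = 4.1492 × 10⁻⁴ s⁻² ≈ 4.15 × 10⁻⁴ s⁻².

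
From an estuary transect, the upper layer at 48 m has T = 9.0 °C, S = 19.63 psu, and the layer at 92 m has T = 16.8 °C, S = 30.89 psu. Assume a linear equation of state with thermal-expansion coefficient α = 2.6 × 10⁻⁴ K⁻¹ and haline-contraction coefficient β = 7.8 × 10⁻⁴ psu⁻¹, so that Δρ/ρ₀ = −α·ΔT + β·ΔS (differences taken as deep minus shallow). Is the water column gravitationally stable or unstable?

stable

ΔT = 16.8 − 9.0 = +7.8 K and ΔS = 30.89 − 19.63 = +11.26 psu (deep − shallow).
−αΔT = -2.028 × 10⁻³; βΔS = 8.7828 × 10⁻³; sum Δρ/ρ₀ = 6.7548 × 10⁻³.
Δρ/ρ₀ > 0, so Δρ > 0: deeper water is denser → statically stable.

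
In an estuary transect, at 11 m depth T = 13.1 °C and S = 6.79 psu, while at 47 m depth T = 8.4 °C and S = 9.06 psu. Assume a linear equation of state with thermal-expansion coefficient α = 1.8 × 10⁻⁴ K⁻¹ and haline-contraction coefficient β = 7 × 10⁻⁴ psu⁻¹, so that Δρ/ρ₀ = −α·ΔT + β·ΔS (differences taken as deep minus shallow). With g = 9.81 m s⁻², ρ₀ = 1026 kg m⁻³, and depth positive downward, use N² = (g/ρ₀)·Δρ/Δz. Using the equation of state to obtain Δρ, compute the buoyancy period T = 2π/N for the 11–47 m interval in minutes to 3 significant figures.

4.07 min

ΔT = -4.7 K, ΔS = +2.27 psu (deep − shallow).
Δρ/ρ₀ = −αΔT + βΔS = 8.46 × 10⁻⁴ + 1.589 × 10⁻³ = 2.435 × 10⁻³, so Δρ ≈ 2.498 kg m⁻³.
N² = (g/ρ₀)·Δρ/Δz = g·(Δρ/ρ₀)/Δz = 9.81 × 2.435 × 10⁻³ / 36 = 6.6354 × 10⁻⁴ s⁻².
N = √(6.6354 × 10⁻⁴) = 0.025759 rad s⁻¹ → T = 2π/N = 243.92 s = 4.0653 min ≈ 4.07 min.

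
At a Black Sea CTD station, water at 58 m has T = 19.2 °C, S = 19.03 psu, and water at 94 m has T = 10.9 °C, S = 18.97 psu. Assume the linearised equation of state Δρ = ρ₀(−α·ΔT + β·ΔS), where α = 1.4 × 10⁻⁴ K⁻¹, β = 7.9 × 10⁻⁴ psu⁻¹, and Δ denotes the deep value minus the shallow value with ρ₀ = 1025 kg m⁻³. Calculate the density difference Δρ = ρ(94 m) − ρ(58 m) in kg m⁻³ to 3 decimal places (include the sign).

+1.142 kg m⁻³

ΔT = -8.3 K, ΔS = -0.06 psu (deep − shallow).
Δρ/ρ₀ = −(1.4 × 10⁻⁴)(-8.3) + (7.9 × 10⁻⁴)(-0.06) = 1.1146 × 10⁻³.
Δρ = 1025 × (1.1146 × 10⁻³) = +1.142 kg m⁻³.
Positive Δρ: denser below, stable.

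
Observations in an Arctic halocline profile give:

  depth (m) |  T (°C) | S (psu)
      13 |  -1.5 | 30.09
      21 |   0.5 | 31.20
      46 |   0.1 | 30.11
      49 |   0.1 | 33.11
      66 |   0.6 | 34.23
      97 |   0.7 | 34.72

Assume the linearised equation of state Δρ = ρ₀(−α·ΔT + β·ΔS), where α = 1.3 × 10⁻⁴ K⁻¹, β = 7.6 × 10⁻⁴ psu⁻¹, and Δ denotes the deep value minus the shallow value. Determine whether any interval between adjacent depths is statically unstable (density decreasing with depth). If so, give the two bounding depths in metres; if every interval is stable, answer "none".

Evaluate Δρ/ρ₀ = −αΔT + βΔS across each adjacent pair:
  13–21 m: −αΔT+βΔS = −(1.3 × 10⁻⁴)(+2.0)+(7.6 × 10⁻⁴)(+1.11) = 5.8 × 10⁻⁴ → stable
  21–46 m: −αΔT+βΔS = −(1.3 × 10⁻⁴)(-0.4)+(7.6 × 10⁻⁴)(-1.09) = -7.8 × 10⁻⁴ → UNSTABLE
  46–49 m: −αΔT+βΔS = −(1.3 × 10⁻⁴)(+0.0)+(7.6 × 10⁻⁴)(+3.00) = 2.3 × 10⁻³ → stable
  49–66 m: −αΔT+βΔS = −(1.3 × 10⁻⁴)(+0.5)+(7.6 × 10⁻⁴)(+1.12) = 7.9 × 10⁻⁴ → stable
  66–97 m: −αΔT+βΔS = −(1.3 × 10⁻⁴)(+0.1)+(7.6 × 10⁻⁴)(+0.49) = 3.6 × 10⁻⁴ → stable
The 21–46 m interval has Δρ < 0: lighter water underlies denser water.

21–46 m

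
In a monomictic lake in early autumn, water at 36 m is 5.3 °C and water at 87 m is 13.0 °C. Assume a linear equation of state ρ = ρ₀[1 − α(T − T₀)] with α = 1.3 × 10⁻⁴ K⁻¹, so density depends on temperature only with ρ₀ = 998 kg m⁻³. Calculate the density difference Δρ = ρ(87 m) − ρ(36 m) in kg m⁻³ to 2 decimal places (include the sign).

ΔT = +7.7 K, Δρ/ρ₀ = −αΔT = -1.001 × 10⁻³.
Δρ = 998 × (-1.001 × 10⁻³) = -1.00 kg m⁻³.
Negative Δρ: lighter below, statically unstable.

-1.00 kg m⁻³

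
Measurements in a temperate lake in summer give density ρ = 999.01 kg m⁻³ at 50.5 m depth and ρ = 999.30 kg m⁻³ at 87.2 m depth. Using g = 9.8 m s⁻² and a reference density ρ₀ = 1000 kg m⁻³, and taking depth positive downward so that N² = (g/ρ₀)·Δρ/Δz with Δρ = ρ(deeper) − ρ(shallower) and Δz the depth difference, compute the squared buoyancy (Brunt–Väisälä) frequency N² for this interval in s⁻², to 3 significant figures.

7.74 × 10⁻⁵ s⁻²

Δρ = 999.30 − 999.01 = 0.29 kg m⁻³ over Δz = 87.2 − 50.5 = 36.7 m.
N² = (9.8/1000) × (0.29/36.7) = 7.7439 × 10⁻⁵ s⁻² ≈ 7.74 × 10⁻⁵ s⁻².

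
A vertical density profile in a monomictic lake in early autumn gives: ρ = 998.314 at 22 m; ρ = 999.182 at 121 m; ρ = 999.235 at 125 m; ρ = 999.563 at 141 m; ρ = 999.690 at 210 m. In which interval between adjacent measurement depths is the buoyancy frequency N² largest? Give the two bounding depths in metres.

Compute the density gradient over each adjacent pair:
  22–121 m: Δρ/Δz = 0.868/99 = 8.8 × 10⁻³ kg m⁻⁴
  121–125 m: Δρ/Δz = 0.053/4 = 0.013 kg m⁻⁴
  125–141 m: Δρ/Δz = 0.328/16 = 0.021 kg m⁻⁴
  141–210 m: Δρ/Δz = 0.127/69 = 1.8 × 10⁻³ kg m⁻⁴
The largest gradient is in the 125–141 m interval — the pycnocline.

125–141 m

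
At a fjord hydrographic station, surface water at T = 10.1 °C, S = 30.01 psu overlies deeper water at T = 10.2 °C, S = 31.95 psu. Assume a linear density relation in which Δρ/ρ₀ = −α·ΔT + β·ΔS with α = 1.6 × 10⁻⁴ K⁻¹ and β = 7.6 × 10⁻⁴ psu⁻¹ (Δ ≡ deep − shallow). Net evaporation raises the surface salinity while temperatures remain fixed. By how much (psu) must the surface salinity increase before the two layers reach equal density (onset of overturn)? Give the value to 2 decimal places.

Neutral buoyancy requires −α(T_deep − T_surf) + β(S_deep − S_surf′) = 0.
S_surf′ = S_deep − (α/β)·ΔT = 31.95 − (1.6 × 10⁻⁴/7.6 × 10⁻⁴)·(+0.1) = 31.9289 psu.
Increase required: 31.9289 − 30.01 = 1.9189 psu.

1.92 psu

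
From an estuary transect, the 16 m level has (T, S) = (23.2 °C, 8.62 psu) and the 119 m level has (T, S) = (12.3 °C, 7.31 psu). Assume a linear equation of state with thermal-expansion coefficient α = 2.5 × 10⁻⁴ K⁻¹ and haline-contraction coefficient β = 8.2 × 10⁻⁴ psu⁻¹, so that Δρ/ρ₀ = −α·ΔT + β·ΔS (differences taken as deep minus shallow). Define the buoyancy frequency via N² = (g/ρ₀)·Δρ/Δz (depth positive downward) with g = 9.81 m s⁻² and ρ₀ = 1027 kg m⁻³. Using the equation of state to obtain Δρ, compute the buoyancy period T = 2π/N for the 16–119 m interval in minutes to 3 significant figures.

ΔT = -10.9 K, ΔS = -1.31 psu (deep − shallow).
Δρ/ρ₀ = −αΔT + βΔS = 2.725 × 10⁻³ − 1.0742 × 10⁻³ = 1.6508 × 10⁻³, so Δρ ≈ 1.695 kg m⁻³.
N² = (g/ρ₀)·Δρ/Δz = g·(Δρ/ρ₀)/Δz = 9.81 × 1.6508 × 10⁻³ / 103 = 1.5723 × 10⁻⁴ s⁻².
N = √(1.5723 × 10⁻⁴) = 0.012539 rad s⁻¹ → T = 2π/N = 501.09 s = 8.3515 min ≈ 8.35 min.

8.35 min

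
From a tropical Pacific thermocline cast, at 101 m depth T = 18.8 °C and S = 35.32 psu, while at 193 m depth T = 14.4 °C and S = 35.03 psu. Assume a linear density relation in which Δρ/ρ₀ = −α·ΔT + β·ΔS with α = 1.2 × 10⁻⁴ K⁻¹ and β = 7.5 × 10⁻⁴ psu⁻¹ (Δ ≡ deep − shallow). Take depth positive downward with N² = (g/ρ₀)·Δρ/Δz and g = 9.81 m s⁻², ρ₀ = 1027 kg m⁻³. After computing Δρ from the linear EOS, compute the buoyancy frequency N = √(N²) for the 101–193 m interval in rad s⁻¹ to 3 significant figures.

5.75 × 10⁻³ rad s⁻¹

ΔT = -4.4 K, ΔS = -0.29 psu (deep − shallow).
Δρ/ρ₀ = −αΔT + βΔS = 5.28 × 10⁻⁴ − 2.175 × 10⁻⁴ = 3.105 × 10⁻⁴, so Δρ ≈ 0.3189 kg m⁻³.
N² = (g/ρ₀)·Δρ/Δz = g·(Δρ/ρ₀)/Δz = 9.81 × 3.105 × 10⁻⁴ / 92 = 3.3109 × 10⁻⁵ s⁻².
N = √(3.3109 × 10⁻⁵) = 5.7540 × 10⁻³ rad s⁻¹ ≈ 5.75 × 10⁻³ rad s⁻¹.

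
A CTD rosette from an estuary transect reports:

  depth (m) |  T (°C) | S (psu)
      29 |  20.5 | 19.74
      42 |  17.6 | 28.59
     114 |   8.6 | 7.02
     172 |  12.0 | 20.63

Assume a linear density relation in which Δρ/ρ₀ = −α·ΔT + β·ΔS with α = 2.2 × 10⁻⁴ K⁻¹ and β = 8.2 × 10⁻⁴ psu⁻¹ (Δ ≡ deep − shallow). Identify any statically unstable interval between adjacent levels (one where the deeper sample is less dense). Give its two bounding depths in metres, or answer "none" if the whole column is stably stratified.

Evaluate Δρ/ρ₀ = −αΔT + βΔS across each adjacent pair:
  29–42 m: −αΔT+βΔS = −(2.2 × 10⁻⁴)(-2.9)+(8.2 × 10⁻⁴)(+8.85) = 7.9 × 10⁻³ → stable
  42–114 m: −αΔT+βΔS = −(2.2 × 10⁻⁴)(-9.0)+(8.2 × 10⁻⁴)(-21.57) = -0.016 → UNSTABLE
  114–172 m: −αΔT+βΔS = −(2.2 × 10⁻⁴)(+3.4)+(8.2 × 10⁻⁴)(+13.61) = 0.010 → stable
The 42–114 m interval has Δρ < 0: lighter water underlies denser water.

42–114 m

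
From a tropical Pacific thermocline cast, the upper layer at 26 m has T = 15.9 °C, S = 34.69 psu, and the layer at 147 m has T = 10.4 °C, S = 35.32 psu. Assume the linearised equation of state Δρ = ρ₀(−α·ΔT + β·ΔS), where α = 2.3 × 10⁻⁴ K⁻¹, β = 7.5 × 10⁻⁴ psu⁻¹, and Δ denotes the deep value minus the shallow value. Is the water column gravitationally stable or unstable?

stable

ΔT = 10.4 − 15.9 = -5.5 K and ΔS = 35.32 − 34.69 = +0.63 psu (deep − shallow).
−αΔT = 1.265 × 10⁻³; βΔS = 4.725 × 10⁻⁴; sum Δρ/ρ₀ = 1.7375 × 10⁻³.
Δρ/ρ₀ > 0, so Δρ > 0: deeper water is denser → statically stable.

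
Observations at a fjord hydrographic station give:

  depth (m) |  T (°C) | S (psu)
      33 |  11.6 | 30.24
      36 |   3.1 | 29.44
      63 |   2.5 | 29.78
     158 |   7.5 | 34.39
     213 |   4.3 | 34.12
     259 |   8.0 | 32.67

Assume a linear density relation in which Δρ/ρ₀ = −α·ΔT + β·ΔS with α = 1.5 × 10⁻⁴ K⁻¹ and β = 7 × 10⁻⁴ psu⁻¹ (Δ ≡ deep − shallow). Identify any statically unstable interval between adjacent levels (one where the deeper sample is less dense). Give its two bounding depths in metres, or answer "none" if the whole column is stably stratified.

213–259 m

Evaluate Δρ/ρ₀ = −αΔT + βΔS across each adjacent pair:
  33–36 m: −αΔT+βΔS = −(1.5 × 10⁻⁴)(-8.5)+(7 × 10⁻⁴)(-0.80) = 7.1 × 10⁻⁴ → stable
  36–63 m: −αΔT+βΔS = −(1.5 × 10⁻⁴)(-0.6)+(7 × 10⁻⁴)(+0.34) = 3.3 × 10⁻⁴ → stable
  63–158 m: −αΔT+βΔS = −(1.5 × 10⁻⁴)(+5.0)+(7 × 10⁻⁴)(+4.61) = 2.5 × 10⁻³ → stable
  158–213 m: −αΔT+βΔS = −(1.5 × 10⁻⁴)(-3.2)+(7 × 10⁻⁴)(-0.27) = 2.9 × 10⁻⁴ → stable
  213–259 m: −αΔT+βΔS = −(1.5 × 10⁻⁴)(+3.7)+(7 × 10⁻⁴)(-1.45) = -1.6 × 10⁻³ → UNSTABLE
The 213–259 m interval has Δρ < 0: lighter water underlies denser water.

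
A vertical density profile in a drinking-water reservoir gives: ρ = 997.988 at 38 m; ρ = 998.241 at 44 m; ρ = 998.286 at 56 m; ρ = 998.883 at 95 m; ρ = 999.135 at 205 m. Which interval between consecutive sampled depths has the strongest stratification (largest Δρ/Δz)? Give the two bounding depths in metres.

38–44 m

Compute the density gradient over each adjacent pair:
  38–44 m: Δρ/Δz = 0.253/6 = 0.042 kg m⁻⁴
  44–56 m: Δρ/Δz = 0.045/12 = 3.7 × 10⁻³ kg m⁻⁴
  56–95 m: Δρ/Δz = 0.597/39 = 0.015 kg m⁻⁴
  95–205 m: Δρ/Δz = 0.252/110 = 2.3 × 10⁻³ kg m⁻⁴
The largest gradient is in the 38–44 m interval — the pycnocline.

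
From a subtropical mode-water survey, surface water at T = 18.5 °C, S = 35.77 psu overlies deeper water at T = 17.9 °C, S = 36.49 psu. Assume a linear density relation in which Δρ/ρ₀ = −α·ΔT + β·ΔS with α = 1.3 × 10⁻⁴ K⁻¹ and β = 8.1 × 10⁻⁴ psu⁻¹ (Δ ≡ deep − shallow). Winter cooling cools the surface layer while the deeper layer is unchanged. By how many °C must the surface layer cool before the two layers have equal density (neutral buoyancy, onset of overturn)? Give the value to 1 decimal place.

5.1 °C

Neutral buoyancy requires Δρ = 0, i.e. −α(T_deep − T_surf′) + β(S_deep − S_surf) = 0.
T_surf′ = T_deep − (β/α)·ΔS = 17.9 − (8.1 × 10⁻⁴/1.3 × 10⁻⁴)·(+0.72) = 13.414 °C.
Cooling required: 18.5 − (13.414) = 5.086 °C.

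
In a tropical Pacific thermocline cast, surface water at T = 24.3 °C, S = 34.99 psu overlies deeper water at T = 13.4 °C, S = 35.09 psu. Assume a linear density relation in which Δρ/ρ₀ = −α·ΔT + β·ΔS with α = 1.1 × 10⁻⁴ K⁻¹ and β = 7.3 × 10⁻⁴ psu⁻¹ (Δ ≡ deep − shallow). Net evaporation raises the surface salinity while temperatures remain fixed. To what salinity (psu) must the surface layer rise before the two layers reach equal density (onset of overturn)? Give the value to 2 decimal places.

Neutral buoyancy requires −α(T_deep − T_surf) + β(S_deep − S_surf′) = 0.
S_surf′ = S_deep − (α/β)·ΔT = 35.09 − (1.1 × 10⁻⁴/7.3 × 10⁻⁴)·(-10.9) = 36.7325 psu.
Increase required: 36.7325 − 34.99 = 1.7425 psu.

36.73 psu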